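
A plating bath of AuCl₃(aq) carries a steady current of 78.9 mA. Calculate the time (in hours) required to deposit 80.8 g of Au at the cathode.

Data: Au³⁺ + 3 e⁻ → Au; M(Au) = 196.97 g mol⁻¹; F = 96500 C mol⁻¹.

418 h

n(Au) = m/M = 80.8 / 196.97 = 0.4102 mol.
Each Au atom requires 3 electrons, so n(e⁻) = 3 × 0.4102 = 1.231 mol.
Q = n(e⁻)·F = 1.231 × 96500 = 118800 C.
t = Q/I = 118800 / 0.07890 A = 1505000 s = 418 h.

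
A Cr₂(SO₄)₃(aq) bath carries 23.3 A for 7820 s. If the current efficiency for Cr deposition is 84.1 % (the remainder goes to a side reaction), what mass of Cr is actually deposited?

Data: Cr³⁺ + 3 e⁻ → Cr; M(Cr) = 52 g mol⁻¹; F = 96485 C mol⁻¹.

Q = I·t = 23.30 × 7820.0 = 182200 C.
n(e⁻) = 182200/96485 = 1.888 mol; theoretically n(Cr) = 1.888/3 = 0.6295 mol, m_theo = 32.73 g.
At 84.1 % efficiency, m_actual = 0.841 × 32.73 = 27.5 g.

27.5 g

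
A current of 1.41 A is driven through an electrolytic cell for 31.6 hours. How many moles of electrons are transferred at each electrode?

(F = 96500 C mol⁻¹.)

Q = I·t = 1.410 A × 113760 s = 160400 C.
n(e⁻) = Q/F = 160400 / 96500 = 1.66 mol.

1.66 mol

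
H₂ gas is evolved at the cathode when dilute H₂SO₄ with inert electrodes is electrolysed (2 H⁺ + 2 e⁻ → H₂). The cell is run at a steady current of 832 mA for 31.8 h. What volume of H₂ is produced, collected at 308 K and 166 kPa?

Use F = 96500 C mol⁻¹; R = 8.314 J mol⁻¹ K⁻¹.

7.61 L

Q = I·t = 0.8320 A × 114480 s = 95250 C.
n(e⁻) = Q/F = 95250 / 96500 = 0.9870 mol.
2 electrons are transferred per H₂ molecule, so n(H₂) = 0.9870 / 2 = 0.4935 mol.
V = nRT/P = (0.4935 × 8.314 × 308) / (166 × 10³ Pa) = 0.00761 m³ = 7.61 L.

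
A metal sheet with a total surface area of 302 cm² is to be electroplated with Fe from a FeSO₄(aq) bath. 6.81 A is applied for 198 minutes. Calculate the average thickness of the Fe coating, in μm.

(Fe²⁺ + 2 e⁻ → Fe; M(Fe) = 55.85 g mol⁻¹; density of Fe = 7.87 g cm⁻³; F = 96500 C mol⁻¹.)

98.5 μm

Q = I·t = 6.810 × 11880 = 80900 C; n(e⁻) = 0.8384 mol.
n(Fe) = n(e⁻)/2 = 0.4192 mol, so m = 0.4192 × 55.85 = 23.41 g.
Volume = m/ρ = 23.41 / 7.87 = 2.975 cm³.
Thickness = V/A = 2.975 / 302 = 0.00985 cm = 98.5 μm.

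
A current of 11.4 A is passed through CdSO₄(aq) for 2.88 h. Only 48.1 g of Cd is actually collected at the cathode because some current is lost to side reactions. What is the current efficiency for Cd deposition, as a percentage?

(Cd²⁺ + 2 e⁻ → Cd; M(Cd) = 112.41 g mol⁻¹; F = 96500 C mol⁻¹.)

Q = I·t = 11.40 × 10368 = 118200 C; n(e⁻) = 118200/96500 = 1.225 mol.
Theoretical n(Cd) = n(e⁻)/2 = 0.6124 mol, i.e. m_theo = 0.6124 × 112.41 = 68.84 g.
Efficiency = m_actual / m_theo = 48.1 / 68.84 = 69.9 %.

69.9 %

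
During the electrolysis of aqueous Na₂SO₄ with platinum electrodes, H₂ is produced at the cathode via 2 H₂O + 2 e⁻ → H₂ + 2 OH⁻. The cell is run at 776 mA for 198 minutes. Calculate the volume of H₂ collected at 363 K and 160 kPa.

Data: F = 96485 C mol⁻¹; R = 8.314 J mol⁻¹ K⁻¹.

0.901 L

Q = I·t = 0.7760 A × 11880 s = 9219 C.
n(e⁻) = Q/F = 9219 / 96485 = 0.09555 mol.
2 electrons are transferred per H₂ molecule, so n(H₂) = 0.09555 / 2 = 0.04777 mol.
V = nRT/P = (0.04777 × 8.314 × 363) / (160 × 10³ Pa) = 9.01 × 10⁻⁴ m³ = 0.901 L.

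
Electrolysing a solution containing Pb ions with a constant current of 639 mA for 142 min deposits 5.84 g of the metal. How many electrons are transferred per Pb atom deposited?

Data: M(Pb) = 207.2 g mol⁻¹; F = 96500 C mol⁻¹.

2

Q = I·t = 0.6390 A × 8520.0 s = 5444 C, so n(e⁻) = 5444/96500 = 0.05642 mol.
n(Pb) deposited = 5.84 / 207.2 = 0.02819 mol.
Electrons per atom = n(e⁻)/n(Pb) = 0.05642 / 0.02819 = 2.00 ≈ 2, so the ion is Pb²⁺.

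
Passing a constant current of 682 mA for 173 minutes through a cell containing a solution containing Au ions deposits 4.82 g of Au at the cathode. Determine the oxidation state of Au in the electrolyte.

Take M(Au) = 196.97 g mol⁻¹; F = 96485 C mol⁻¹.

+3

Q = I·t = 0.6820 A × 10380 s = 7079 C, so n(e⁻) = 7079/96485 = 0.07337 mol.
n(Au) deposited = 4.82 / 196.97 = 0.02447 mol.
Electrons per atom = n(e⁻)/n(Au) = 0.07337 / 0.02447 = 3.00 ≈ 3, so the ion is Au³⁺.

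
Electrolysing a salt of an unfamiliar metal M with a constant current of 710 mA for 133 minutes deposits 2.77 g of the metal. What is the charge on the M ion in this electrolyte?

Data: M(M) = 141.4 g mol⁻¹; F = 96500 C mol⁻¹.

+3

Q = I·t = 0.7100 A × 7980.0 s = 5666 C, so n(e⁻) = 5666/96500 = 0.05871 mol.
n(M) deposited = 2.77 / 141.4 = 0.01959 mol.
Electrons per atom = n(e⁻)/n(M) = 0.05871 / 0.01959 = 3.00 ≈ 3, so the ion is M³⁺.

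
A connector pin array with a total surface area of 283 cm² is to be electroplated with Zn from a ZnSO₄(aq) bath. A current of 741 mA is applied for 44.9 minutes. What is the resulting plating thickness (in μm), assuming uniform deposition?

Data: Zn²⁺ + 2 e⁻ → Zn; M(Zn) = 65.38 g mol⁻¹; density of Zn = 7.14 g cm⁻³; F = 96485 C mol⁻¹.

3.35 μm

Q = I·t = 0.7410 × 2694.0 = 1996 C; n(e⁻) = 0.02069 mol.
n(Zn) = n(e⁻)/2 = 0.01034 mol, so m = 0.01034 × 65.38 = 0.6763 g.
Volume = m/ρ = 0.6763 / 7.14 = 0.09473 cm³.
Thickness = V/A = 0.09473 / 283 = 3.35 × 10⁻⁴ cm = 3.35 μm.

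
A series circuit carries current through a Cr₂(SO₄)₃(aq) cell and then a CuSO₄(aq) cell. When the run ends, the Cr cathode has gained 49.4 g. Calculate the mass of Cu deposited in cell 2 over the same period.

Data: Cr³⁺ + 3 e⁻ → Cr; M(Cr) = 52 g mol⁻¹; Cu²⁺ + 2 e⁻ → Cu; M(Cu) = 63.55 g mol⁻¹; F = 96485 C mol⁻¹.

90.6 g

n(Cr) = 49.4 / 52 = 0.9500 mol.
Since Cr³⁺ + 3 e⁻ → Cr, n(e⁻) passed = 3 × 0.9500 = 2.850 mol.
Cells in series carry the same charge, so the same 2.850 mol of electrons passes through cell 2.
Cu²⁺ + 2 e⁻ → Cu, so n(Cu) = 2.850 / 2 = 1.425 mol.
m(Cu) = 1.425 × 63.55 = 90.6 g.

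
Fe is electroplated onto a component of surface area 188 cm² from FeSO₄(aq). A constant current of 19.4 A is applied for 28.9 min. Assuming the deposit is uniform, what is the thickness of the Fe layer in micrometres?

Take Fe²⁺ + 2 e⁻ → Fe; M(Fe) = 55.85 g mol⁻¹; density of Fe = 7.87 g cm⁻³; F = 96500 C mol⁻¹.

65.8 μm

Q = I·t = 19.40 × 1734.0 = 33640 C; n(e⁻) = 0.3486 mol.
n(Fe) = n(e⁻)/2 = 0.1743 mol, so m = 0.1743 × 55.85 = 9.735 g.
Volume = m/ρ = 9.735 / 7.87 = 1.237 cm³.
Thickness = V/A = 1.237 / 188 = 0.00658 cm = 65.8 μm.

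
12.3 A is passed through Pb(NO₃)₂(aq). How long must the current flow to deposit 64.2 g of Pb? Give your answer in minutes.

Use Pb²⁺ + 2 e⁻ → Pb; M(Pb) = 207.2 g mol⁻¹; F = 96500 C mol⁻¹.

n(Pb) = m/M = 64.2 / 207.2 = 0.3098 mol.
Each Pb atom requires 2 electrons, so n(e⁻) = 2 × 0.3098 = 0.6197 mol.
Q = n(e⁻)·F = 0.6197 × 96500 = 59800 C.
t = Q/I = 59800 / 12.30 A = 4862 s = 81.0 min.

81.0 min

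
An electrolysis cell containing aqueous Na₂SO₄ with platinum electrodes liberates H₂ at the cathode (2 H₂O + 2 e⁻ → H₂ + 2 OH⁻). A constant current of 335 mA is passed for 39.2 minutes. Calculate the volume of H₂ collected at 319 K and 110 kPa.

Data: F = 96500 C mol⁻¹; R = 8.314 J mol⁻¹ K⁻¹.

Q = I·t = 0.3350 A × 2352.0 s = 787.9 C.
n(e⁻) = Q/F = 787.9 / 96500 = 0.008165 mol.
2 electrons are transferred per H₂ molecule, so n(H₂) = 0.008165 / 2 = 0.004082 mol.
V = nRT/P = (0.004082 × 8.314 × 319) / (110 × 10³ Pa) = 9.84 × 10⁻⁵ m³ = 0.0984 L.

0.0984 L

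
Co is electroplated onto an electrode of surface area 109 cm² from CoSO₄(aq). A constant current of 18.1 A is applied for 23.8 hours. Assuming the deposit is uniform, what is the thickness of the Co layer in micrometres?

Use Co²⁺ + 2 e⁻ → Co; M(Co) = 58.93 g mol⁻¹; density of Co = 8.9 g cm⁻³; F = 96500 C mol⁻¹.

Q = I·t = 18.10 × 85680 = 1551000 C; n(e⁻) = 16.07 mol.
n(Co) = n(e⁻)/2 = 8.035 mol, so m = 8.035 × 58.93 = 473.5 g.
Volume = m/ρ = 473.5 / 8.9 = 53.20 cm³.
Thickness = V/A = 53.20 / 109 = 0.488 cm = 4880 μm.

4880 μm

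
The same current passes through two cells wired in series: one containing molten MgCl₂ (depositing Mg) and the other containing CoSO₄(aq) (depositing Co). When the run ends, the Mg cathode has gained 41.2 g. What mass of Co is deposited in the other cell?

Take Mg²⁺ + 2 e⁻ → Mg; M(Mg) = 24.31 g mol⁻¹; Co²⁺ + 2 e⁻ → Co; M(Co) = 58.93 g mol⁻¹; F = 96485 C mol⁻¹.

n(Mg) = 41.2 / 24.31 = 1.695 mol.
Since Mg²⁺ + 2 e⁻ → Mg, n(e⁻) passed = 2 × 1.695 = 3.390 mol.
Cells in series carry the same charge, so the same 3.390 mol of electrons passes through cell 2.
Co²⁺ + 2 e⁻ → Co, so n(Co) = 3.390 / 2 = 1.695 mol.
m(Co) = 1.695 × 58.93 = 99.9 g.

99.9 g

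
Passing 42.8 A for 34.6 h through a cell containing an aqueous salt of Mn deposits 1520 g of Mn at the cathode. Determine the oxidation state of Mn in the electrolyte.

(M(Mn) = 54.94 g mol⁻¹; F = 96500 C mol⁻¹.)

Q = I·t = 42.80 A × 124560 s = 5331000 C, so n(e⁻) = 5331000/96500 = 55.25 mol.
n(Mn) deposited = 1520 / 54.94 = 27.67 mol.
Electrons per atom = n(e⁻)/n(Mn) = 55.25 / 27.67 = 2.00 ≈ 2, so the ion is Mn²⁺.

+2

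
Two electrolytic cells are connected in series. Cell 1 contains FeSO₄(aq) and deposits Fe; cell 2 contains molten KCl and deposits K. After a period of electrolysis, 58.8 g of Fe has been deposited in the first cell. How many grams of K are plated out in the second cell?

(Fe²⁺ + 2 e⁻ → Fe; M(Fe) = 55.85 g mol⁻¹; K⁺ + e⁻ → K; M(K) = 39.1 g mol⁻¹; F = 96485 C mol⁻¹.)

n(Fe) = 58.8 / 55.85 = 1.053 mol.
Since Fe²⁺ + 2 e⁻ → Fe, n(e⁻) passed = 2 × 1.053 = 2.106 mol.
Cells in series carry the same charge, so the same 2.106 mol of electrons passes through cell 2.
K⁺ + e⁻ → K, so n(K) = 2.106 / 1 = 2.106 mol.
m(K) = 2.106 × 39.1 = 82.3 g.

82.3 g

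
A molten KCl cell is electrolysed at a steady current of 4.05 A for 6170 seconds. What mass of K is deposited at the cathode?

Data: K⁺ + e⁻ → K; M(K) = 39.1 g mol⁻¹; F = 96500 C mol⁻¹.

Q = I·t = 4.050 A × 6170.0 s = 24990 C.
n(e⁻) = Q/F = 24990 / 96500 = 0.2589 mol.
K⁺ + e⁻ → K, so n(K) = n(e⁻)/1 = 0.2589 mol.
m = n·M = 0.2589 × 39.1 = 10.1 g.

10.1 g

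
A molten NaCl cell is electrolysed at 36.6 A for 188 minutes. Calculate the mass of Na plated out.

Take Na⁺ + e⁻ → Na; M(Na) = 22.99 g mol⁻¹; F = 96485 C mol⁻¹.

98.4 g

Q = I·t = 36.60 A × 11280 s = 412800 C.
n(e⁻) = Q/F = 412800 / 96485 = 4.279 mol.
Na⁺ + e⁻ → Na, so n(Na) = n(e⁻)/1 = 4.279 mol.
m = n·M = 4.279 × 22.99 = 98.4 g.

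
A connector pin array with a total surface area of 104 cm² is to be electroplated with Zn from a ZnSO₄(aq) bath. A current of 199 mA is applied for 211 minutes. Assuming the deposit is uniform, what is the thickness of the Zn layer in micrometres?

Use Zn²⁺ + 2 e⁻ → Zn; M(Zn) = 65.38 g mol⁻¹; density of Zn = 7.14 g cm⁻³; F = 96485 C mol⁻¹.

Q = I·t = 0.1990 × 12660 = 2519 C; n(e⁻) = 0.02611 mol.
n(Zn) = n(e⁻)/2 = 0.01306 mol, so m = 0.01306 × 65.38 = 0.8536 g.
Volume = m/ρ = 0.8536 / 7.14 = 0.1195 cm³.
Thickness = V/A = 0.1195 / 104 = 0.00115 cm = 11.5 μm.

11.5 μm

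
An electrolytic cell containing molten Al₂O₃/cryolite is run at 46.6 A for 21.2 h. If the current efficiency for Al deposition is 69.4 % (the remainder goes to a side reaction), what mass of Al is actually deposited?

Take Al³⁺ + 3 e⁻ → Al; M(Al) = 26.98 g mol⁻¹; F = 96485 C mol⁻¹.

230 g

Q = I·t = 46.60 × 76320 = 3557000 C.
n(e⁻) = 3557000/96485 = 36.86 mol; theoretically n(Al) = 36.86/3 = 12.29 mol, m_theo = 331.5 g.
At 69.4 % efficiency, m_actual = 0.694 × 331.5 = 230 g.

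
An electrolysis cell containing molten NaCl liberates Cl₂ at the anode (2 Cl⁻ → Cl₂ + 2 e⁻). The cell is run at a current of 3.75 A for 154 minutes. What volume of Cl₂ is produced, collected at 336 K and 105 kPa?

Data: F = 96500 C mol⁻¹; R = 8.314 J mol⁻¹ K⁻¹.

4.78 L

Q = I·t = 3.750 A × 9240.0 s = 34650 C.
n(e⁻) = Q/F = 34650 / 96500 = 0.3591 mol.
2 electrons are transferred per Cl₂ molecule, so n(Cl₂) = 0.3591 / 2 = 0.1795 mol.
V = nRT/P = (0.1795 × 8.314 × 336) / (105 × 10³ Pa) = 0.00478 m³ = 4.78 L.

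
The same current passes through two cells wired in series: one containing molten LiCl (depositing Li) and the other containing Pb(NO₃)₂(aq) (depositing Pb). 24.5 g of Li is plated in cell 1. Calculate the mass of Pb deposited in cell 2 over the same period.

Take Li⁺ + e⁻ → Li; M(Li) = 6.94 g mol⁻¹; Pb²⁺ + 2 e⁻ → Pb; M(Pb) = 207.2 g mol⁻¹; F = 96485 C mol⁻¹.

366 g

n(Li) = 24.5 / 6.94 = 3.530 mol.
Since Li⁺ + e⁻ → Li, n(e⁻) passed = 1 × 3.530 = 3.530 mol.
Cells in series carry the same charge, so the same 3.530 mol of electrons passes through cell 2.
Pb²⁺ + 2 e⁻ → Pb, so n(Pb) = 3.530 / 2 = 1.765 mol.
m(Pb) = 1.765 × 207.2 = 366 g.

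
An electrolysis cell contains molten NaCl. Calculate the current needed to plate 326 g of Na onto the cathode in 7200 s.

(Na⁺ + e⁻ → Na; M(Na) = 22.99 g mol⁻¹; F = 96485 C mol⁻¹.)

n(Na) = 326 / 22.99 = 14.18 mol.
n(e⁻) = 1 × 14.18 = 14.18 mol.
Q = n(e⁻)·F = 14.18 × 96485 = 1368000 C.
I = Q/t = 1368000 / 7200.0 s = 190 A.

190 A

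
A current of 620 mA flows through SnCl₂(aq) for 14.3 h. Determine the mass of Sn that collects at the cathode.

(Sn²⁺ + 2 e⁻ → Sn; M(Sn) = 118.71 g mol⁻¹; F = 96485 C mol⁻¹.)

19.6 g

Q = I·t = 0.6200 A × 51480 s = 31920 C.
n(e⁻) = Q/F = 31920 / 96485 = 0.3308 mol.
Sn²⁺ + 2 e⁻ → Sn, so n(Sn) = n(e⁻)/2 = 0.1654 mol.
m = n·M = 0.1654 × 118.71 = 19.6 g.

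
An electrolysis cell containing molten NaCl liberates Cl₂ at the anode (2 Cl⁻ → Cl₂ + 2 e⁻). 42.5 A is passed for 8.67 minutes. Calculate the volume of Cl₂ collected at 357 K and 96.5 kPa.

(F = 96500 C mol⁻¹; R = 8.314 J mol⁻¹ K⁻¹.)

3.52 L

Q = I·t = 42.50 A × 520.20 s = 22110 C.
n(e⁻) = Q/F = 22110 / 96500 = 0.2291 mol.
2 electrons are transferred per Cl₂ molecule, so n(Cl₂) = 0.2291 / 2 = 0.1146 mol.
V = nRT/P = (0.1146 × 8.314 × 357) / (96.5 × 10³ Pa) = 0.00352 m³ = 3.52 L.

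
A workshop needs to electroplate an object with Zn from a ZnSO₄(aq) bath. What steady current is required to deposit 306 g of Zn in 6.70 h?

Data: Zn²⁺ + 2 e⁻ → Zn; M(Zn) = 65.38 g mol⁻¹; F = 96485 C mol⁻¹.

n(Zn) = 306 / 65.38 = 4.680 mol.
n(e⁻) = 2 × 4.680 = 9.361 mol.
Q = n(e⁻)·F = 9.361 × 96485 = 903200 C.
I = Q/t = 903200 / 24120 s = 37.4 A.

37.4 A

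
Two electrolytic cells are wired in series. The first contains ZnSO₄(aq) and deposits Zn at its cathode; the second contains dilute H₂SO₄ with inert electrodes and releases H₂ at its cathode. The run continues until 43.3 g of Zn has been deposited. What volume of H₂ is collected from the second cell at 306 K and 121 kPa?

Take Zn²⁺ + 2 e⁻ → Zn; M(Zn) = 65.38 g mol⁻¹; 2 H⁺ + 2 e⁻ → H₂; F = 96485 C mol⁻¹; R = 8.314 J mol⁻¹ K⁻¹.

n(Zn) = 43.3 / 65.38 = 0.6623 mol, so n(e⁻) = 2 × 0.6623 = 1.325 mol.
The cells are in series, so the same 1.325 mol of electrons passes through the second cell.
2 H⁺ + 2 e⁻ → H₂ — 2 mol e⁻ per mol H₂, so n(H₂) = 1.325/2 = 0.6623 mol.
V = nRT/P = (0.6623 × 8.314 × 306) / (121 × 10³) = 0.0139 m³ = 13.9 L.

13.9 L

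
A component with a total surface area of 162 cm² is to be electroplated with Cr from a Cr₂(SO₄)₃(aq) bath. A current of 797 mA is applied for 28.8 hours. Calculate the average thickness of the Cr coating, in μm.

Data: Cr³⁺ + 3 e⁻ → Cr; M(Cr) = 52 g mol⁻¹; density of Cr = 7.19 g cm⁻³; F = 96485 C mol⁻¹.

Q = I·t = 0.7970 × 103680 = 82630 C; n(e⁻) = 0.8564 mol.
n(Cr) = n(e⁻)/3 = 0.2855 mol, so m = 0.2855 × 52 = 14.84 g.
Volume = m/ρ = 14.84 / 7.19 = 2.065 cm³.
Thickness = V/A = 2.065 / 162 = 0.0127 cm = 127 μm.

127 μm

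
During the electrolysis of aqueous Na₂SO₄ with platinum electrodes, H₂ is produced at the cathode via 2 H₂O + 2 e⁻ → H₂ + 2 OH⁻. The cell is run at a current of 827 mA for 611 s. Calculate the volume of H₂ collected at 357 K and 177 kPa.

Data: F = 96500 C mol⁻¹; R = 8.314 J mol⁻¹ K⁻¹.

0.0439 L

Q = I·t = 0.8270 A × 611.00 s = 505.3 C.
n(e⁻) = Q/F = 505.3 / 96500 = 0.005236 mol.
2 electrons are transferred per H₂ molecule, so n(H₂) = 0.005236 / 2 = 0.002618 mol.
V = nRT/P = (0.002618 × 8.314 × 357) / (177 × 10³ Pa) = 4.39 × 10⁻⁵ m³ = 0.0439 L.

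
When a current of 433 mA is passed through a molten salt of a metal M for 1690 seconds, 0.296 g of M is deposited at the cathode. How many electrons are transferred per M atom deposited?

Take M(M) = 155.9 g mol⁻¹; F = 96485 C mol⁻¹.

Q = I·t = 0.4330 A × 1690.0 s = 731.8 C, so n(e⁻) = 731.8/96485 = 0.007584 mol.
n(M) deposited = 0.296 / 155.9 = 0.001899 mol.
Electrons per atom = n(e⁻)/n(M) = 0.007584 / 0.001899 = 3.99 ≈ 4, so the ion is M⁴⁺.

4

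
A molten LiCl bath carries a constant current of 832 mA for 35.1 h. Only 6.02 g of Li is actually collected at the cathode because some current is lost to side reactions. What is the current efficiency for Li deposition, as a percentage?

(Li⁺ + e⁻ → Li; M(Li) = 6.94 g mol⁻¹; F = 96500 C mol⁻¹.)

Q = I·t = 0.8320 × 126360 = 105100 C; n(e⁻) = 105100/96500 = 1.089 mol.
Theoretical n(Li) = n(e⁻)/1 = 1.089 mol, i.e. m_theo = 1.089 × 6.94 = 7.561 g.
Efficiency = m_actual / m_theo = 6.02 / 7.561 = 79.6 %.

79.6 %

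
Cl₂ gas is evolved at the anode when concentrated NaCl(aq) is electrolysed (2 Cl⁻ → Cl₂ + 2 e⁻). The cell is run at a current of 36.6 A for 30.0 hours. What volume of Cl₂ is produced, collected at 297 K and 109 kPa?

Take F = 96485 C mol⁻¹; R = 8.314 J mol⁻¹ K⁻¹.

464 L

Q = I·t = 36.60 A × 108000 s = 3953000 C.
n(e⁻) = Q/F = 3953000 / 96485 = 40.97 mol.
2 electrons are transferred per Cl₂ molecule, so n(Cl₂) = 40.97 / 2 = 20.48 mol.
V = nRT/P = (20.48 × 8.314 × 297) / (109 × 10³ Pa) = 0.464 m³ = 464 L.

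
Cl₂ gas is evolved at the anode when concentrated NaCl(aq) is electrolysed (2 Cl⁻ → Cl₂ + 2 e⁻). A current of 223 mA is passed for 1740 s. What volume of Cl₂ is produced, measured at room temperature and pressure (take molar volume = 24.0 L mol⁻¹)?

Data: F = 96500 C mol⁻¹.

Q = I·t = 0.2230 A × 1740.0 s = 388.0 C.
n(e⁻) = Q/F = 388.0 / 96500 = 0.004021 mol.
2 electrons are transferred per Cl₂ molecule, so n(Cl₂) = 0.004021 / 2 = 0.002010 mol.
V = n × V_m = 0.002010 × 24.0 = 0.0483 L.

0.0483 L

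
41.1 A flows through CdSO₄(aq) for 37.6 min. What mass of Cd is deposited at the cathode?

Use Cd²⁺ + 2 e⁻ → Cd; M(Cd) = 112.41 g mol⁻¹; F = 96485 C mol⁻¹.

Q = I·t = 41.10 A × 2256.0 s = 92720 C.
n(e⁻) = Q/F = 92720 / 96485 = 0.9610 mol.
Cd²⁺ + 2 e⁻ → Cd, so n(Cd) = n(e⁻)/2 = 0.4805 mol.
m = n·M = 0.4805 × 112.41 = 54.0 g.

54.0 g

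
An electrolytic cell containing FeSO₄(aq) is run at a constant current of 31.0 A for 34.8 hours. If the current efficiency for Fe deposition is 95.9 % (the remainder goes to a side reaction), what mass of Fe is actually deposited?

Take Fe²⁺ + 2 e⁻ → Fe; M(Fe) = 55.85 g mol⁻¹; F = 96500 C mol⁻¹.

Q = I·t = 31.00 × 125280 = 3884000 C.
n(e⁻) = 3884000/96500 = 40.25 mol; theoretically n(Fe) = 40.25/2 = 20.12 mol, m_theo = 1124 g.
At 95.9 % efficiency, m_actual = 0.959 × 1124 = 1080 g.

1080 g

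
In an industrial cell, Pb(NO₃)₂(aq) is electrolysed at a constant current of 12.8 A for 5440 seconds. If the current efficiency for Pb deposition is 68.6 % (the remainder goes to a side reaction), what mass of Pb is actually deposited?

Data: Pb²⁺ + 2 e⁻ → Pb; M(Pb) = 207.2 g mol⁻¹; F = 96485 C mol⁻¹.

Q = I·t = 12.80 × 5440.0 = 69630 C.
n(e⁻) = 69630/96485 = 0.7217 mol; theoretically n(Pb) = 0.7217/2 = 0.3608 mol, m_theo = 74.77 g.
At 68.6 % efficiency, m_actual = 0.686 × 74.77 = 51.3 g.

51.3 g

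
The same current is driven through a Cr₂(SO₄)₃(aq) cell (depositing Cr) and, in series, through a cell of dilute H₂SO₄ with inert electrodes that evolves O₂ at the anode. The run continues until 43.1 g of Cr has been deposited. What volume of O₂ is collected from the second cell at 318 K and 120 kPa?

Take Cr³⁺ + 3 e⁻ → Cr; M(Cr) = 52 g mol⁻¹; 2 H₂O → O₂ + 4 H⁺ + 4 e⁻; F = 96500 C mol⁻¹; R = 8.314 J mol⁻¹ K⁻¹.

n(Cr) = 43.1 / 52 = 0.8288 mol, so n(e⁻) = 3 × 0.8288 = 2.487 mol.
The cells are in series, so the same 2.487 mol of electrons passes through the second cell.
2 H₂O → O₂ + 4 H⁺ + 4 e⁻ — 4 mol e⁻ per mol O₂, so n(O₂) = 2.487/4 = 0.6216 mol.
V = nRT/P = (0.6216 × 8.314 × 318) / (120 × 10³) = 0.0137 m³ = 13.7 L.

13.7 L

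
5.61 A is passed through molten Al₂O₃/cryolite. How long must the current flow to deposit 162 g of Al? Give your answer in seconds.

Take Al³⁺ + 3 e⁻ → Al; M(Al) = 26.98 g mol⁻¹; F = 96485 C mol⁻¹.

n(Al) = m/M = 162 / 26.98 = 6.004 mol.
Each Al atom requires 3 electrons, so n(e⁻) = 3 × 6.004 = 18.01 mol.
Q = n(e⁻)·F = 18.01 × 96485 = 1738000 C.
t = Q/I = 1738000 / 5.610 A = 309800 s.

3.10 × 10⁵ s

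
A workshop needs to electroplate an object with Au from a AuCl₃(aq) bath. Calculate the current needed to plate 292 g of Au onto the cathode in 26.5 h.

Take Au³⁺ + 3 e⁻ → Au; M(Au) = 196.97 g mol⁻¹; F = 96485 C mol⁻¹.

4.50 A

n(Au) = 292 / 196.97 = 1.482 mol.
n(e⁻) = 3 × 1.482 = 4.447 mol.
Q = n(e⁻)·F = 4.447 × 96485 = 429100 C.
I = Q/t = 429100 / 95400 s = 4.50 A.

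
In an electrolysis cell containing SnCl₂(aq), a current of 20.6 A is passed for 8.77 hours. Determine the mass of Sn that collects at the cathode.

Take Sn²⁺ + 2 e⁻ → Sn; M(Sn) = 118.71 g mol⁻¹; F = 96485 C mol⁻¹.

400 g

Q = I·t = 20.60 A × 31572 s = 650400 C.
n(e⁻) = Q/F = 650400 / 96485 = 6.741 mol.
Sn²⁺ + 2 e⁻ → Sn, so n(Sn) = n(e⁻)/2 = 3.370 mol.
m = n·M = 3.370 × 118.71 = 400 g.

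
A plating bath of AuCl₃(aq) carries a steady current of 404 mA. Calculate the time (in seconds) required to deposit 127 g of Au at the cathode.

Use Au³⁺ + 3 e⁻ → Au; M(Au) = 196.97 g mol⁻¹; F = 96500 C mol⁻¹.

4.62 × 10⁵ s

n(Au) = m/M = 127 / 196.97 = 0.6448 mol.
Each Au atom requires 3 electrons, so n(e⁻) = 3 × 0.6448 = 1.934 mol.
Q = n(e⁻)·F = 1.934 × 96500 = 186700 C.
t = Q/I = 186700 / 0.4040 A = 462000 s.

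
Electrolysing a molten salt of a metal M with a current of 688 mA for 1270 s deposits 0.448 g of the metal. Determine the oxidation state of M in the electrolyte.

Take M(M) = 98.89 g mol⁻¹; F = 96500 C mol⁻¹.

Q = I·t = 0.6880 A × 1270.0 s = 873.8 C, so n(e⁻) = 873.8/96500 = 0.009055 mol.
n(M) deposited = 0.448 / 98.89 = 0.004530 mol.
Electrons per atom = n(e⁻)/n(M) = 0.009055 / 0.004530 = 2.00 ≈ 2, so the ion is M²⁺.

+2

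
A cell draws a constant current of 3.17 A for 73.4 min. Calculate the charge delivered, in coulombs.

14000 C

Q = I·t = 3.170 A × 4404.0 s = 14000 C.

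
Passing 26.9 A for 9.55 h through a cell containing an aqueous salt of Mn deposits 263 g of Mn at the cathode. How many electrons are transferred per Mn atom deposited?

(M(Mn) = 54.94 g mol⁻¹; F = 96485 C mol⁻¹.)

2

Q = I·t = 26.90 A × 34380 s = 924800 C, so n(e⁻) = 924800/96485 = 9.585 mol.
n(Mn) deposited = 263 / 54.94 = 4.787 mol.
Electrons per atom = n(e⁻)/n(Mn) = 9.585 / 4.787 = 2.00 ≈ 2, so the ion is Mn²⁺.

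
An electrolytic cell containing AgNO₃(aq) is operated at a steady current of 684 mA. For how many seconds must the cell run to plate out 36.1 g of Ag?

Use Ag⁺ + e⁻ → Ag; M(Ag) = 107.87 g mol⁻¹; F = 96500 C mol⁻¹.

47200 s

n(Ag) = m/M = 36.1 / 107.87 = 0.3347 mol.
Each Ag atom requires 1 electron, so n(e⁻) = 1 × 0.3347 = 0.3347 mol.
Q = n(e⁻)·F = 0.3347 × 96500 = 32290 C.
t = Q/I = 32290 / 0.6840 A = 47210 s.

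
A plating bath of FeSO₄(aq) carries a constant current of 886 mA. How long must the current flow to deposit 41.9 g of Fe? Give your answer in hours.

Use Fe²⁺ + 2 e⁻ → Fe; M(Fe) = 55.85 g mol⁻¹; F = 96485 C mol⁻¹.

n(Fe) = m/M = 41.9 / 55.85 = 0.7502 mol.
Each Fe atom requires 2 electrons, so n(e⁻) = 2 × 0.7502 = 1.500 mol.
Q = n(e⁻)·F = 1.500 × 96485 = 144800 C.
t = Q/I = 144800 / 0.8860 A = 163400 s = 45.4 h.

45.4 h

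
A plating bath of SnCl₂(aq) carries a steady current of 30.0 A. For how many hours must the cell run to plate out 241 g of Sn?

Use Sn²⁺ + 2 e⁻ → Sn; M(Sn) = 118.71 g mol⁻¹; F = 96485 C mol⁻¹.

n(Sn) = m/M = 241 / 118.71 = 2.030 mol.
Each Sn atom requires 2 electrons, so n(e⁻) = 2 × 2.030 = 4.060 mol.
Q = n(e⁻)·F = 4.060 × 96485 = 391800 C.
t = Q/I = 391800 / 30.00 A = 13060 s = 3.63 h.

3.63 h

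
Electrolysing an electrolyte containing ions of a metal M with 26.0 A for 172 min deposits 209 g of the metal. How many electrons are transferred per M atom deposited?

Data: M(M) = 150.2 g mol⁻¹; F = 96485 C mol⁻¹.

Q = I·t = 26.00 A × 10320 s = 268300 C, so n(e⁻) = 268300/96485 = 2.781 mol.
n(M) deposited = 209 / 150.2 = 1.391 mol.
Electrons per atom = n(e⁻)/n(M) = 2.781 / 1.391 = 2.00 ≈ 2, so the ion is M²⁺.

2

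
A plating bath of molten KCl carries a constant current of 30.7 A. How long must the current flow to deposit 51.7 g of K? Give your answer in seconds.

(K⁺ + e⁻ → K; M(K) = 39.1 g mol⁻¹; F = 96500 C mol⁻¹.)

4160 s

n(K) = m/M = 51.7 / 39.1 = 1.322 mol.
Each K atom requires 1 electron, so n(e⁻) = 1 × 1.322 = 1.322 mol.
Q = n(e⁻)·F = 1.322 × 96500 = 127600 C.
t = Q/I = 127600 / 30.70 A = 4156 s.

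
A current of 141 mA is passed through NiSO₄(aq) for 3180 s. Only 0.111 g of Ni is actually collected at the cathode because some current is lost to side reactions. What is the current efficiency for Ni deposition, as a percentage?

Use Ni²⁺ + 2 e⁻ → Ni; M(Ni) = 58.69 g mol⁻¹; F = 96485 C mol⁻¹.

Q = I·t = 0.1410 × 3180.0 = 448.4 C; n(e⁻) = 448.4/96485 = 0.004647 mol.
Theoretical n(Ni) = n(e⁻)/2 = 0.002324 mol, i.e. m_theo = 0.002324 × 58.69 = 0.1364 g.
Efficiency = m_actual / m_theo = 0.111 / 0.1364 = 81.4 %.

81.4 %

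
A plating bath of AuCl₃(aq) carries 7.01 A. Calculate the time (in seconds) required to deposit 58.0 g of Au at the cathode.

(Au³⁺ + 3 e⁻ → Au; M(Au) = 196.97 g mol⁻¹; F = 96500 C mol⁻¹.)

12200 s

n(Au) = m/M = 58.0 / 196.97 = 0.2945 mol.
Each Au atom requires 3 electrons, so n(e⁻) = 3 × 0.2945 = 0.8834 mol.
Q = n(e⁻)·F = 0.8834 × 96500 = 85250 C.
t = Q/I = 85250 / 7.010 A = 12160 s.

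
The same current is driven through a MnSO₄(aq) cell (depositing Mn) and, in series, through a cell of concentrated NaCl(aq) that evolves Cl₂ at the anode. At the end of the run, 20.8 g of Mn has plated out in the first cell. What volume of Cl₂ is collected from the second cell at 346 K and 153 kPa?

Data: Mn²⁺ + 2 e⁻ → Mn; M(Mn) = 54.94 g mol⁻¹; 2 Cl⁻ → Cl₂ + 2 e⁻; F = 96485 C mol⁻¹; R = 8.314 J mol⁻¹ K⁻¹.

7.12 L

n(Mn) = 20.8 / 54.94 = 0.3786 mol, so n(e⁻) = 2 × 0.3786 = 0.7572 mol.
The cells are in series, so the same 0.7572 mol of electrons passes through the second cell.
2 Cl⁻ → Cl₂ + 2 e⁻ — 2 mol e⁻ per mol Cl₂, so n(Cl₂) = 0.7572/2 = 0.3786 mol.
V = nRT/P = (0.3786 × 8.314 × 346) / (153 × 10³) = 0.00712 m³ = 7.12 L.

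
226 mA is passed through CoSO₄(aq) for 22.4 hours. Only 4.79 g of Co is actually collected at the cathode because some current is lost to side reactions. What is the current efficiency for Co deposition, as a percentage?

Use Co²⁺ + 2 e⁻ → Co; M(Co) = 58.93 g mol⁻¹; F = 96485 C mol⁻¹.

Q = I·t = 0.2260 × 80640 = 18220 C; n(e⁻) = 18220/96485 = 0.1889 mol.
Theoretical n(Co) = n(e⁻)/2 = 0.09444 mol, i.e. m_theo = 0.09444 × 58.93 = 5.566 g.
Efficiency = m_actual / m_theo = 4.79 / 5.566 = 86.1 %.

86.1 %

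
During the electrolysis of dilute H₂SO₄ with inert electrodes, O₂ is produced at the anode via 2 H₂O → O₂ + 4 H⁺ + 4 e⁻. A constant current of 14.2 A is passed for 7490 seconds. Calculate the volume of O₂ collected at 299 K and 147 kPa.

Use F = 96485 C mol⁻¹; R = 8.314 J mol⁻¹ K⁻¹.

Q = I·t = 14.20 A × 7490.0 s = 106400 C.
n(e⁻) = Q/F = 106400 / 96485 = 1.102 mol.
4 electrons are transferred per O₂ molecule, so n(O₂) = 1.102 / 4 = 0.2756 mol.
V = nRT/P = (0.2756 × 8.314 × 299) / (147 × 10³ Pa) = 0.00466 m³ = 4.66 L.

4.66 L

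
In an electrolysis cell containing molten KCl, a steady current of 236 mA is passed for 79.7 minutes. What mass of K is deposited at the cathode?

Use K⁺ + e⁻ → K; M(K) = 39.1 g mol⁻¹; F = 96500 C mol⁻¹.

Q = I·t = 0.2360 A × 4782.0 s = 1129 C.
n(e⁻) = Q/F = 1129 / 96500 = 0.01169 mol.
K⁺ + e⁻ → K, so n(K) = n(e⁻)/1 = 0.01169 mol.
m = n·M = 0.01169 × 39.1 = 0.457 g.

0.457 g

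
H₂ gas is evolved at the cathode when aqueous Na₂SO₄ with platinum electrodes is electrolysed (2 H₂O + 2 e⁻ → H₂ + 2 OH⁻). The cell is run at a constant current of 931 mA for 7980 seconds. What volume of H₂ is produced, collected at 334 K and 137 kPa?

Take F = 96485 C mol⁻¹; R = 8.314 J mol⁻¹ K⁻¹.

0.780 L

Q = I·t = 0.9310 A × 7980.0 s = 7429 C.
n(e⁻) = Q/F = 7429 / 96485 = 0.07700 mol.
2 electrons are transferred per H₂ molecule, so n(H₂) = 0.07700 / 2 = 0.03850 mol.
V = nRT/P = (0.03850 × 8.314 × 334) / (137 × 10³ Pa) = 7.80 × 10⁻⁴ m³ = 0.780 L.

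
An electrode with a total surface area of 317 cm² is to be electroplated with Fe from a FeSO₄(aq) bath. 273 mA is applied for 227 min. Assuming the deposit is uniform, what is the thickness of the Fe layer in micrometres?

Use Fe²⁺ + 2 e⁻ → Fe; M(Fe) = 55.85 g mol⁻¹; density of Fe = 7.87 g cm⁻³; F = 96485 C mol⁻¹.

4.31 μm

Q = I·t = 0.2730 × 13620 = 3718 C; n(e⁻) = 0.03854 mol.
n(Fe) = n(e⁻)/2 = 0.01927 mol, so m = 0.01927 × 55.85 = 1.076 g.
Volume = m/ρ = 1.076 / 7.87 = 0.1367 cm³.
Thickness = V/A = 0.1367 / 317 = 4.31 × 10⁻⁴ cm = 4.31 μm.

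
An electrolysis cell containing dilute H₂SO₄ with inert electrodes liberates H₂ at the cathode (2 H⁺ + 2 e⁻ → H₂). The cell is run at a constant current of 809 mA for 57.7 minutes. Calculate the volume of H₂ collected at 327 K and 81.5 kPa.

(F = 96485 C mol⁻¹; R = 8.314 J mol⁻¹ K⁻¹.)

0.484 L

Q = I·t = 0.8090 A × 3462.0 s = 2801 C.
n(e⁻) = Q/F = 2801 / 96485 = 0.02903 mol.
2 electrons are transferred per H₂ molecule, so n(H₂) = 0.02903 / 2 = 0.01451 mol.
V = nRT/P = (0.01451 × 8.314 × 327) / (81.5 × 10³ Pa) = 4.84 × 10⁻⁴ m³ = 0.484 L.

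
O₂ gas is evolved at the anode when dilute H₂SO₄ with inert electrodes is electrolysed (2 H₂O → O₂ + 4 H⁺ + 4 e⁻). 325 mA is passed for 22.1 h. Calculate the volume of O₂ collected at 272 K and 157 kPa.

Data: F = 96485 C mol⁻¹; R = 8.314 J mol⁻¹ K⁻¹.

Q = I·t = 0.3250 A × 79560 s = 25860 C.
n(e⁻) = Q/F = 25860 / 96485 = 0.2680 mol.
4 electrons are transferred per O₂ molecule, so n(O₂) = 0.2680 / 4 = 0.06700 mol.
V = nRT/P = (0.06700 × 8.314 × 272) / (157 × 10³ Pa) = 9.65 × 10⁻⁴ m³ = 0.965 L.

0.965 L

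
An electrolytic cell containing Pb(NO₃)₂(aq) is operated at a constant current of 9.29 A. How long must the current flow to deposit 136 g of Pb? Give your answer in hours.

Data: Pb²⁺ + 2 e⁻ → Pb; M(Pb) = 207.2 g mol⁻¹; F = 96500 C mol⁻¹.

n(Pb) = m/M = 136 / 207.2 = 0.6564 mol.
Each Pb atom requires 2 electrons, so n(e⁻) = 2 × 0.6564 = 1.313 mol.
Q = n(e⁻)·F = 1.313 × 96500 = 126700 C.
t = Q/I = 126700 / 9.290 A = 13640 s = 3.79 h.

3.79 h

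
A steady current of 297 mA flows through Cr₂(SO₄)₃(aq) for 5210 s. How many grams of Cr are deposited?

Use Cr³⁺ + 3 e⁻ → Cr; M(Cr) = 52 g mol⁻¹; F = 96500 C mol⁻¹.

0.278 g

Q = I·t = 0.2970 A × 5210.0 s = 1547 C.
n(e⁻) = Q/F = 1547 / 96500 = 0.01603 mol.
Cr³⁺ + 3 e⁻ → Cr, so n(Cr) = n(e⁻)/3 = 0.005345 mol.
m = n·M = 0.005345 × 52 = 0.278 g.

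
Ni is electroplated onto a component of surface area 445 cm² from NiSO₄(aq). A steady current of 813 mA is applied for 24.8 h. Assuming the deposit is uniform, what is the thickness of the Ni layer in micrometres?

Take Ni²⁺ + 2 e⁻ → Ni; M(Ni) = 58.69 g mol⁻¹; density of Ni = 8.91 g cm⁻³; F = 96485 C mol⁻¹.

Q = I·t = 0.8130 × 89280 = 72580 C; n(e⁻) = 0.7523 mol.
n(Ni) = n(e⁻)/2 = 0.3761 mol, so m = 0.3761 × 58.69 = 22.08 g.
Volume = m/ρ = 22.08 / 8.91 = 2.478 cm³.
Thickness = V/A = 2.478 / 445 = 0.00557 cm = 55.7 μm.

55.7 μm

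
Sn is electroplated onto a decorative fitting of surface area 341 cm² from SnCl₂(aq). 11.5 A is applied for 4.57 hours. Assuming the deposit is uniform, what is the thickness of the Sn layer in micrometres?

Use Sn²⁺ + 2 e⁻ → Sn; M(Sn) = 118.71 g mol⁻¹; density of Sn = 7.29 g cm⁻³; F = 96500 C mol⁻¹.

Q = I·t = 11.50 × 16452 = 189200 C; n(e⁻) = 1.961 mol.
n(Sn) = n(e⁻)/2 = 0.9803 mol, so m = 0.9803 × 118.71 = 116.4 g.
Volume = m/ρ = 116.4 / 7.29 = 15.96 cm³.
Thickness = V/A = 15.96 / 341 = 0.0468 cm = 468 μm.

468 μm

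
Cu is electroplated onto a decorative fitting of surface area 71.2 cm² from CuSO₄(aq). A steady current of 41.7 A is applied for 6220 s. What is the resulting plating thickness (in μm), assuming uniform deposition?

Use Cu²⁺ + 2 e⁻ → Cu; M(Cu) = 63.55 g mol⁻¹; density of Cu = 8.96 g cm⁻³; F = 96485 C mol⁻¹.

Q = I·t = 41.70 × 6220.0 = 259400 C; n(e⁻) = 2.688 mol.
n(Cu) = n(e⁻)/2 = 1.344 mol, so m = 1.344 × 63.55 = 85.42 g.
Volume = m/ρ = 85.42 / 8.96 = 9.533 cm³.
Thickness = V/A = 9.533 / 71.2 = 0.134 cm = 1340 μm.

1340 μm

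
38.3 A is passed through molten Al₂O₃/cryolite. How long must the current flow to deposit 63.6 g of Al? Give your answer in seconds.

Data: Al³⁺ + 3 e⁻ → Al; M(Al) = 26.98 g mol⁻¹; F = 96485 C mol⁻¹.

17800 s

n(Al) = m/M = 63.6 / 26.98 = 2.357 mol.
Each Al atom requires 3 electrons, so n(e⁻) = 3 × 2.357 = 7.072 mol.
Q = n(e⁻)·F = 7.072 × 96485 = 682300 C.
t = Q/I = 682300 / 38.30 A = 17820 s.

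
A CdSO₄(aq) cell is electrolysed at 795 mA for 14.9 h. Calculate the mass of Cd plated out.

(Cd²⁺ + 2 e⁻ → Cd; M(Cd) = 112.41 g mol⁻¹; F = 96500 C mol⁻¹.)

Q = I·t = 0.7950 A × 53640 s = 42640 C.
n(e⁻) = Q/F = 42640 / 96500 = 0.4419 mol.
Cd²⁺ + 2 e⁻ → Cd, so n(Cd) = n(e⁻)/2 = 0.2210 mol.
m = n·M = 0.2210 × 112.41 = 24.8 g.

24.8 g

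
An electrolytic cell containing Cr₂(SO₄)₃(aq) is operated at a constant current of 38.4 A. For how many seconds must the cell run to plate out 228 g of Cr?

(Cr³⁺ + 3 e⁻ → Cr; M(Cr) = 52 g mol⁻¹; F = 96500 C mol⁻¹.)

n(Cr) = m/M = 228 / 52 = 4.385 mol.
Each Cr atom requires 3 electrons, so n(e⁻) = 3 × 4.385 = 13.15 mol.
Q = n(e⁻)·F = 13.15 × 96500 = 1269000 C.
t = Q/I = 1269000 / 38.40 A = 33060 s.

33100 s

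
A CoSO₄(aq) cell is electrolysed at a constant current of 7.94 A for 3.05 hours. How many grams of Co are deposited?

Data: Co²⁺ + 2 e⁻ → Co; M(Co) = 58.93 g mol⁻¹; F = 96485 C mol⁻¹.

26.6 g

Q = I·t = 7.940 A × 10980 s = 87180 C.
n(e⁻) = Q/F = 87180 / 96485 = 0.9036 mol.
Co²⁺ + 2 e⁻ → Co, so n(Co) = n(e⁻)/2 = 0.4518 mol.
m = n·M = 0.4518 × 58.93 = 26.6 g.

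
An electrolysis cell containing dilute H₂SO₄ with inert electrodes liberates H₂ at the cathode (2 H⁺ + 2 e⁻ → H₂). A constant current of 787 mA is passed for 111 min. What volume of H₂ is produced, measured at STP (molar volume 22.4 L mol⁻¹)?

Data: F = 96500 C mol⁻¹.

Q = I·t = 0.7870 A × 6660.0 s = 5241 C.
n(e⁻) = Q/F = 5241 / 96500 = 0.05432 mol.
2 electrons are transferred per H₂ molecule, so n(H₂) = 0.05432 / 2 = 0.02716 mol.
V = n × V_m = 0.02716 × 22.4 = 0.608 L.

0.608 L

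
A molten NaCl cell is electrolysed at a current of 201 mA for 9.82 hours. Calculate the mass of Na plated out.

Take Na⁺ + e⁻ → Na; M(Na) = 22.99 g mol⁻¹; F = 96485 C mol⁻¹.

1.69 g

Q = I·t = 0.2010 A × 35352 s = 7106 C.
n(e⁻) = Q/F = 7106 / 96485 = 0.07365 mol.
Na⁺ + e⁻ → Na, so n(Na) = n(e⁻)/1 = 0.07365 mol.
m = n·M = 0.07365 × 22.99 = 1.69 g.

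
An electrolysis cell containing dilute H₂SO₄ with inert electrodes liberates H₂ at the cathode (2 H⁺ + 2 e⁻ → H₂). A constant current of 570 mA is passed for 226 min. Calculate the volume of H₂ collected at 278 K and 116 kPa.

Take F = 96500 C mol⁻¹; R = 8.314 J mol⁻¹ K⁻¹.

Q = I·t = 0.5700 A × 13560 s = 7729 C.
n(e⁻) = Q/F = 7729 / 96500 = 0.08010 mol.
2 electrons are transferred per H₂ molecule, so n(H₂) = 0.08010 / 2 = 0.04005 mol.
V = nRT/P = (0.04005 × 8.314 × 278) / (116 × 10³ Pa) = 7.98 × 10⁻⁴ m³ = 0.798 L.

0.798 L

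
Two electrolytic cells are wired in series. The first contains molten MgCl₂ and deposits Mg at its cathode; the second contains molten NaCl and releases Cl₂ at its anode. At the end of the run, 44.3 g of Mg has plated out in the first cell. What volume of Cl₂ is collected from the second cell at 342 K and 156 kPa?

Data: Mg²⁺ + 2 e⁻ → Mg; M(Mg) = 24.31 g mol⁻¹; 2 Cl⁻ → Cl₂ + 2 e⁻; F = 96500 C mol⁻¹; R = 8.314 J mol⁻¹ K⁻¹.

33.2 L

n(Mg) = 44.3 / 24.31 = 1.822 mol, so n(e⁻) = 2 × 1.822 = 3.645 mol.
The cells are in series, so the same 3.645 mol of electrons passes through the second cell.
2 Cl⁻ → Cl₂ + 2 e⁻ — 2 mol e⁻ per mol Cl₂, so n(Cl₂) = 3.645/2 = 1.822 mol.
V = nRT/P = (1.822 × 8.314 × 342) / (156 × 10³) = 0.0332 m³ = 33.2 L.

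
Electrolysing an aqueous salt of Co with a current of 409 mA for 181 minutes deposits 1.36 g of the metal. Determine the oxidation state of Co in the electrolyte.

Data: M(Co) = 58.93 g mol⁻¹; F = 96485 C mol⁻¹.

Q = I·t = 0.4090 A × 10860 s = 4442 C, so n(e⁻) = 4442/96485 = 0.04604 mol.
n(Co) deposited = 1.36 / 58.93 = 0.02308 mol.
Electrons per atom = n(e⁻)/n(Co) = 0.04604 / 0.02308 = 1.99 ≈ 2, so the ion is Co²⁺.

+2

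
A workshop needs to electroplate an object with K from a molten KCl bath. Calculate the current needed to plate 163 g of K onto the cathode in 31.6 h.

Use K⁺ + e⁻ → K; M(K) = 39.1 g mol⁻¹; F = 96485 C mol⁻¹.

n(K) = 163 / 39.1 = 4.169 mol.
n(e⁻) = 1 × 4.169 = 4.169 mol.
Q = n(e⁻)·F = 4.169 × 96485 = 402200 C.
I = Q/t = 402200 / 113760 s = 3.54 A.

3.54 A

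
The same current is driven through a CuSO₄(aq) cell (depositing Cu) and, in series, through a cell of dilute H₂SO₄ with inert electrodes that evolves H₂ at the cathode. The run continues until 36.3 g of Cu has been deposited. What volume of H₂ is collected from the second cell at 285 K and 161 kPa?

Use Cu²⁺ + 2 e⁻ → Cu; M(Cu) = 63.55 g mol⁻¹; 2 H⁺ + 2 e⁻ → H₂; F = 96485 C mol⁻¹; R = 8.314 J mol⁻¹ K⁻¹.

n(Cu) = 36.3 / 63.55 = 0.5712 mol, so n(e⁻) = 2 × 0.5712 = 1.142 mol.
The cells are in series, so the same 1.142 mol of electrons passes through the second cell.
2 H⁺ + 2 e⁻ → H₂ — 2 mol e⁻ per mol H₂, so n(H₂) = 1.142/2 = 0.5712 mol.
V = nRT/P = (0.5712 × 8.314 × 285) / (161 × 10³) = 0.00841 m³ = 8.41 L.

8.41 L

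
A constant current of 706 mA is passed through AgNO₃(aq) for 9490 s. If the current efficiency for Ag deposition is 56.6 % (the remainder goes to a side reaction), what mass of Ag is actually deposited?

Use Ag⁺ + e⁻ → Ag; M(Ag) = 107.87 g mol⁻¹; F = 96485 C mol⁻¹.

4.24 g

Q = I·t = 0.7060 × 9490.0 = 6700 C.
n(e⁻) = 6700/96485 = 0.06944 mol; theoretically n(Ag) = 0.06944/1 = 0.06944 mol, m_theo = 7.491 g.
At 56.6 % efficiency, m_actual = 0.566 × 7.491 = 4.24 g.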